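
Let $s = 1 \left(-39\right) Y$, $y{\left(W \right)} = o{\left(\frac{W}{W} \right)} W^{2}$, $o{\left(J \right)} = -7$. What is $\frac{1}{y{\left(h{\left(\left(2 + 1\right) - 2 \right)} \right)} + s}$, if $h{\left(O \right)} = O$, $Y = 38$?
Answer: $- \frac{1}{1489} \approx -0.00067159$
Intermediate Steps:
$y{\left(W \right)} = - 7 W^{2}$
$s = -1482$ ($s = 1 \left(-39\right) 38 = \left(-39\right) 38 = -1482$)
$\frac{1}{y{\left(h{\left(\left(2 + 1\right) - 2 \right)} \right)} + s} = \frac{1}{- 7 \left(\left(2 + 1\right) - 2\right)^{2} - 1482} = \frac{1}{- 7 \left(3 - 2\right)^{2} - 1482} = \frac{1}{- 7 \cdot 1^{2} - 1482} = \frac{1}{\left(-7\right) 1 - 1482} = \frac{1}{-7 - 1482} = \frac{1}{-1489} = - \frac{1}{1489}$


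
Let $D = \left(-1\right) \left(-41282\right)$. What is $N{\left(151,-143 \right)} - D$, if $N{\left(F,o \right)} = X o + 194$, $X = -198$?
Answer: $-12774$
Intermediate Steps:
$D = 41282$
$N{\left(F,o \right)} = 194 - 198 o$ ($N{\left(F,o \right)} = - 198 o + 194 = 194 - 198 o$)
$N{\left(151,-143 \right)} - D = \left(194 - -28314\right) - 41282 = \left(194 + 28314\right) - 41282 = 28508 - 41282 = -12774$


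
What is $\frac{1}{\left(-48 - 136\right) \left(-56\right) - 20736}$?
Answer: $- \frac{1}{10432} \approx -9.5859 \cdot 10^{-5}$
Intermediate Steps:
$\frac{1}{\left(-48 - 136\right) \left(-56\right) - 20736} = \frac{1}{\left(-184\right) \left(-56\right) - 20736} = \frac{1}{10304 - 20736} = \frac{1}{-10432} = - \frac{1}{10432}$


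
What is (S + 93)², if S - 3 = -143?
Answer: 2209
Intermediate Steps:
S = -140 (S = 3 - 143 = -140)
(S + 93)² = (-140 + 93)² = (-47)² = 2209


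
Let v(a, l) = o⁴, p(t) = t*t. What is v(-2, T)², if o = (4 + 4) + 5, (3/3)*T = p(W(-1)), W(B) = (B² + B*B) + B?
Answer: 815730721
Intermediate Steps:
W(B) = B + 2*B² (W(B) = (B² + B²) + B = 2*B² + B = B + 2*B²)
p(t) = t²
T = 1 (T = (-(1 + 2*(-1)))² = (-(1 - 2))² = (-1*(-1))² = 1² = 1)
o = 13 (o = 8 + 5 = 13)
v(a, l) = 28561 (v(a, l) = 13⁴ = 28561)
v(-2, T)² = 28561² = 815730721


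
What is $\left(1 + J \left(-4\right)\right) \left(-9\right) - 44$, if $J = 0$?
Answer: $-53$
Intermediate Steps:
$\left(1 + J \left(-4\right)\right) \left(-9\right) - 44 = \left(1 + 0 \left(-4\right)\right) \left(-9\right) - 44 = \left(1 + 0\right) \left(-9\right) - 44 = 1 \left(-9\right) - 44 = -9 - 44 = -53$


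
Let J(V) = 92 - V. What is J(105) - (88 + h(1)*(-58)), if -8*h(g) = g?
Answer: -433/4 ≈ -108.25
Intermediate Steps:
h(g) = -g/8
J(105) - (88 + h(1)*(-58)) = (92 - 1*105) - (88 - ⅛*1*(-58)) = (92 - 105) - (88 - ⅛*(-58)) = -13 - (88 + 29/4) = -13 - 1*381/4 = -13 - 381/4 = -433/4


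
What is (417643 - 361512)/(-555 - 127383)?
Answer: -56131/127938 ≈ -0.43874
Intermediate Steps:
(417643 - 361512)/(-555 - 127383) = 56131/(-127938) = 56131*(-1/127938) = -56131/127938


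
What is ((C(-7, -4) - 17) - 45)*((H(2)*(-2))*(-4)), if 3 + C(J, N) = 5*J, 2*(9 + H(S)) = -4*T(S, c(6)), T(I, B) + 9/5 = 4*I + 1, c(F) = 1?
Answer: 18720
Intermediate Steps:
T(I, B) = -⅘ + 4*I (T(I, B) = -9/5 + (4*I + 1) = -9/5 + (1 + 4*I) = -⅘ + 4*I)
H(S) = -37/5 - 8*S (H(S) = -9 + (-4*(-⅘ + 4*S))/2 = -9 + (16/5 - 16*S)/2 = -9 + (8/5 - 8*S) = -37/5 - 8*S)
C(J, N) = -3 + 5*J
((C(-7, -4) - 17) - 45)*((H(2)*(-2))*(-4)) = (((-3 + 5*(-7)) - 17) - 45)*(((-37/5 - 8*2)*(-2))*(-4)) = (((-3 - 35) - 17) - 45)*(((-37/5 - 16)*(-2))*(-4)) = ((-38 - 17) - 45)*(-117/5*(-2)*(-4)) = (-55 - 45)*((234/5)*(-4)) = -100*(-936/5) = 18720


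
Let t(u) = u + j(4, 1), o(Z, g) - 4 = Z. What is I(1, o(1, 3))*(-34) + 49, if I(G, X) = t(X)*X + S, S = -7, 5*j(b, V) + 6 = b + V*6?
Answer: -699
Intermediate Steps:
j(b, V) = -6/5 + b/5 + 6*V/5 (j(b, V) = -6/5 + (b + V*6)/5 = -6/5 + (b + 6*V)/5 = -6/5 + (b/5 + 6*V/5) = -6/5 + b/5 + 6*V/5)
o(Z, g) = 4 + Z
t(u) = ⅘ + u (t(u) = u + (-6/5 + (⅕)*4 + (6/5)*1) = u + (-6/5 + ⅘ + 6/5) = u + ⅘ = ⅘ + u)
I(G, X) = -7 + X*(⅘ + X) (I(G, X) = (⅘ + X)*X - 7 = X*(⅘ + X) - 7 = -7 + X*(⅘ + X))
I(1, o(1, 3))*(-34) + 49 = (-7 + (4 + 1)*(4 + 5*(4 + 1))/5)*(-34) + 49 = (-7 + (⅕)*5*(4 + 5*5))*(-34) + 49 = (-7 + (⅕)*5*(4 + 25))*(-34) + 49 = (-7 + (⅕)*5*29)*(-34) + 49 = (-7 + 29)*(-34) + 49 = 22*(-34) + 49 = -748 + 49 = -699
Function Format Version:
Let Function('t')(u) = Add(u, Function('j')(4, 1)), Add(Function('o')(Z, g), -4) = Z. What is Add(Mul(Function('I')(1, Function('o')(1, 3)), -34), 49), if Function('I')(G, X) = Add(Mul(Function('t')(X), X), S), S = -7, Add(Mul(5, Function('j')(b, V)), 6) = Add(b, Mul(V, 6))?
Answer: -699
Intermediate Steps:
Function('j')(b, V) = Add(Rational(-6, 5), Mul(Rational(1, 5), b), Mul(Rational(6, 5), V)) (Function('j')(b, V) = Add(Rational(-6, 5), Mul(Rational(1, 5), Add(b, Mul(V, 6)))) = Add(Rational(-6, 5), Mul(Rational(1, 5), Add(b, Mul(6, V)))) = Add(Rational(-6, 5), Add(Mul(Rational(1, 5), b), Mul(Rational(6, 5), V))) = Add(Rational(-6, 5), Mul(Rational(1, 5), b), Mul(Rational(6, 5), V)))
Function('o')(Z, g) = Add(4, Z)
Function('t')(u) = Add(Rational(4, 5), u) (Function('t')(u) = Add(u, Add(Rational(-6, 5), Mul(Rational(1, 5), 4), Mul(Rational(6, 5), 1))) = Add(u, Add(Rational(-6, 5), Rational(4, 5), Rational(6, 5))) = Add(u, Rational(4, 5)) = Add(Rational(4, 5), u))
Function('I')(G, X) = Add(-7, Mul(X, Add(Rational(4, 5), X))) (Function('I')(G, X) = Add(Mul(Add(Rational(4, 5), X), X), -7) = Add(Mul(X, Add(Rational(4, 5), X)), -7) = Add(-7, Mul(X, Add(Rational(4, 5), X))))
Add(Mul(Function('I')(1, Function('o')(1, 3)), -34), 49) = Add(Mul(Add(-7, Mul(Rational(1, 5), Add(4, 1), Add(4, Mul(5, Add(4, 1))))), -34), 49) = Add(Mul(Add(-7, Mul(Rational(1, 5), 5, Add(4, Mul(5, 5)))), -34), 49) = Add(Mul(Add(-7, Mul(Rational(1, 5), 5, Add(4, 25))), -34), 49) = Add(Mul(Add(-7, Mul(Rational(1, 5), 5, 29)), -34), 49) = Add(Mul(Add(-7, 29), -34), 49) = Add(Mul(22, -34), 49) = Add(-748, 49) = -699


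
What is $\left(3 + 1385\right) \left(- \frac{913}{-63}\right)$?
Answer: $\frac{1267244}{63} \approx 20115.0$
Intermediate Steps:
$\left(3 + 1385\right) \left(- \frac{913}{-63}\right) = 1388 \left(\left(-913\right) \left(- \frac{1}{63}\right)\right) = 1388 \cdot \frac{913}{63} = \frac{1267244}{63}$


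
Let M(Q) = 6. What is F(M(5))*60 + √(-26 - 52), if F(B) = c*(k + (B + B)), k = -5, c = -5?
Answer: -2100 + I*√78 ≈ -2100.0 + 8.8318*I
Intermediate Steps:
F(B) = 25 - 10*B (F(B) = -5*(-5 + (B + B)) = -5*(-5 + 2*B) = 25 - 10*B)
F(M(5))*60 + √(-26 - 52) = (25 - 10*6)*60 + √(-26 - 52) = (25 - 60)*60 + √(-78) = -35*60 + I*√78 = -2100 + I*√78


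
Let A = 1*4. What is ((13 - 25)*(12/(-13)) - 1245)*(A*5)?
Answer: -320820/13 ≈ -24678.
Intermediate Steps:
A = 4
((13 - 25)*(12/(-13)) - 1245)*(A*5) = ((13 - 25)*(12/(-13)) - 1245)*(4*5) = (-144*(-1)/13 - 1245)*20 = (-12*(-12/13) - 1245)*20 = (144/13 - 1245)*20 = -16041/13*20 = -320820/13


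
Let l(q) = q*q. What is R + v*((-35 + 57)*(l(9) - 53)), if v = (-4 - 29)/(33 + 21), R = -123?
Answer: -4495/9 ≈ -499.44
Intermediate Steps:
v = -11/18 (v = -33/54 = -33*1/54 = -11/18 ≈ -0.61111)
l(q) = q**2
R + v*((-35 + 57)*(l(9) - 53)) = -123 - 11*(-35 + 57)*(9**2 - 53)/18 = -123 - 121*(81 - 53)/9 = -123 - 121*28/9 = -123 - 11/18*616 = -123 - 3388/9 = -4495/9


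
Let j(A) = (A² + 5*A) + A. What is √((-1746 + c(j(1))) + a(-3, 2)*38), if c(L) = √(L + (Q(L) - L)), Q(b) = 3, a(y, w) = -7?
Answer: √(-2012 + √3) ≈ 44.836*I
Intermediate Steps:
j(A) = A² + 6*A
c(L) = √3 (c(L) = √(L + (3 - L)) = √3)
√((-1746 + c(j(1))) + a(-3, 2)*38) = √((-1746 + √3) - 7*38) = √((-1746 + √3) - 266) = √(-2012 + √3)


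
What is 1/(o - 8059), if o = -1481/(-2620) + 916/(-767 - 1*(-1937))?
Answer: -306540/2469992591 ≈ -0.00012411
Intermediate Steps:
o = 413269/306540 (o = -1481*(-1/2620) + 916/(-767 + 1937) = 1481/2620 + 916/1170 = 1481/2620 + 916*(1/1170) = 1481/2620 + 458/585 = 413269/306540 ≈ 1.3482)
1/(o - 8059) = 1/(413269/306540 - 8059) = 1/(-2469992591/306540) = -306540/2469992591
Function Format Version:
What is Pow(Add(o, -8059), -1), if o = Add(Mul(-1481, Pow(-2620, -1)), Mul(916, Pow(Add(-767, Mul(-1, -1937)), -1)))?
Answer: Rational(-306540, 2469992591) ≈ -0.00012411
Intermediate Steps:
o = Rational(413269, 306540) (o = Add(Mul(-1481, Rational(-1, 2620)), Mul(916, Pow(Add(-767, 1937), -1))) = Add(Rational(1481, 2620), Mul(916, Pow(1170, -1))) = Add(Rational(1481, 2620), Mul(916, Rational(1, 1170))) = Add(Rational(1481, 2620), Rational(458, 585)) = Rational(413269, 306540) ≈ 1.3482)
Pow(Add(o, -8059), -1) = Pow(Add(Rational(413269, 306540), -8059), -1) = Pow(Rational(-2469992591, 306540), -1) = Rational(-306540, 2469992591)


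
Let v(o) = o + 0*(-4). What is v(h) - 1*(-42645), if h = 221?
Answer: 42866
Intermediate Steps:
v(o) = o (v(o) = o + 0 = o)
v(h) - 1*(-42645) = 221 - 1*(-42645) = 221 + 42645 = 42866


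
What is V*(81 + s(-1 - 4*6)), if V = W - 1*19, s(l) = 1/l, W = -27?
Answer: -93104/25 ≈ -3724.2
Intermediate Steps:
V = -46 (V = -27 - 1*19 = -27 - 19 = -46)
V*(81 + s(-1 - 4*6)) = -46*(81 + 1/(-1 - 4*6)) = -46*(81 + 1/(-1 - 24)) = -46*(81 + 1/(-25)) = -46*(81 - 1/25) = -46*2024/25 = -93104/25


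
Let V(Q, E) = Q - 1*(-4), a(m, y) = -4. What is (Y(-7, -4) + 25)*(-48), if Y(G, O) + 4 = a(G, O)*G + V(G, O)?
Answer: -2208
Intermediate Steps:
V(Q, E) = 4 + Q (V(Q, E) = Q + 4 = 4 + Q)
Y(G, O) = -3*G (Y(G, O) = -4 + (-4*G + (4 + G)) = -4 + (4 - 3*G) = -3*G)
(Y(-7, -4) + 25)*(-48) = (-3*(-7) + 25)*(-48) = (21 + 25)*(-48) = 46*(-48) = -2208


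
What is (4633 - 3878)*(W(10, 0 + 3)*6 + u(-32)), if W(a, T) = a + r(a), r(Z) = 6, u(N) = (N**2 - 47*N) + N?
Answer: 1956960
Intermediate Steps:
u(N) = N**2 - 46*N
W(a, T) = 6 + a (W(a, T) = a + 6 = 6 + a)
(4633 - 3878)*(W(10, 0 + 3)*6 + u(-32)) = (4633 - 3878)*((6 + 10)*6 - 32*(-46 - 32)) = 755*(16*6 - 32*(-78)) = 755*(96 + 2496) = 755*2592 = 1956960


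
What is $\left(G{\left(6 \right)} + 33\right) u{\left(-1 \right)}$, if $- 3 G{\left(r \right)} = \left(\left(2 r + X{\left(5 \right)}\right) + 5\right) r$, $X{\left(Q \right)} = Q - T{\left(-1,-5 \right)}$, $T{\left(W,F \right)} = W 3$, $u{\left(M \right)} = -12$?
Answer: $204$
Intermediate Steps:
$T{\left(W,F \right)} = 3 W$
$X{\left(Q \right)} = 3 + Q$ ($X{\left(Q \right)} = Q - 3 \left(-1\right) = Q - -3 = Q + 3 = 3 + Q$)
$G{\left(r \right)} = - \frac{r \left(13 + 2 r\right)}{3}$ ($G{\left(r \right)} = - \frac{\left(\left(2 r + \left(3 + 5\right)\right) + 5\right) r}{3} = - \frac{\left(\left(2 r + 8\right) + 5\right) r}{3} = - \frac{\left(\left(8 + 2 r\right) + 5\right) r}{3} = - \frac{\left(13 + 2 r\right) r}{3} = - \frac{r \left(13 + 2 r\right)}{3}$)
$\left(G{\left(6 \right)} + 33\right) u{\left(-1 \right)} = \left(\left(- \frac{1}{3}\right) 6 \left(13 + 2 \cdot 6\right) + 33\right) \left(-12\right) = \left(\left(- \frac{1}{3}\right) 6 \left(13 + 12\right) + 33\right) \left(-12\right) = \left(\left(- \frac{1}{3}\right) 6 \cdot 25 + 33\right) \left(-12\right) = \left(-50 + 33\right) \left(-12\right) = \left(-17\right) \left(-12\right) = 204$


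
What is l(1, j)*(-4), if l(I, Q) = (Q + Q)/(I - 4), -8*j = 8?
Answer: -8/3 ≈ -2.6667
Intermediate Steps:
j = -1 (j = -⅛*8 = -1)
l(I, Q) = 2*Q/(-4 + I) (l(I, Q) = (2*Q)/(-4 + I) = 2*Q/(-4 + I))
l(1, j)*(-4) = (2*(-1)/(-4 + 1))*(-4) = (2*(-1)/(-3))*(-4) = (2*(-1)*(-⅓))*(-4) = (⅔)*(-4) = -8/3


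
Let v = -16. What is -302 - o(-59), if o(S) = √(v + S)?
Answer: -302 - 5*I*√3 ≈ -302.0 - 8.6602*I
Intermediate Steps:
o(S) = √(-16 + S)
-302 - o(-59) = -302 - √(-16 - 59) = -302 - √(-75) = -302 - 5*I*√3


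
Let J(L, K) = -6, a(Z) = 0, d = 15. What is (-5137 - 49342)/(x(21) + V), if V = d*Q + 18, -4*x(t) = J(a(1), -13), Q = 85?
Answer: -108958/2589 ≈ -42.085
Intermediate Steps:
x(t) = 3/2 (x(t) = -¼*(-6) = 3/2)
V = 1293 (V = 15*85 + 18 = 1275 + 18 = 1293)
(-5137 - 49342)/(x(21) + V) = (-5137 - 49342)/(3/2 + 1293) = -54479/2589/2 = -54479*2/2589 = -108958/2589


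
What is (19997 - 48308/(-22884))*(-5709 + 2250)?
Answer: -131920395842/1907 ≈ -6.9177e+7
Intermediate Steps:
(19997 - 48308/(-22884))*(-5709 + 2250) = (19997 - 48308*(-1/22884))*(-3459) = (19997 + 12077/5721)*(-3459) = (114414914/5721)*(-3459) = -131920395842/1907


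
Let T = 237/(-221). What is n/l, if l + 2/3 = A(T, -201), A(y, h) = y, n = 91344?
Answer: -60561072/1153 ≈ -52525.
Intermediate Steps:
T = -237/221 (T = 237*(-1/221) = -237/221 ≈ -1.0724)
l = -1153/663 (l = -⅔ - 237/221 = -1153/663 ≈ -1.7391)
n/l = 91344/(-1153/663) = 91344*(-663/1153) = -60561072/1153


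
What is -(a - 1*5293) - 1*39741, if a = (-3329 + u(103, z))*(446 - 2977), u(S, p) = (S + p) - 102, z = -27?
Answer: -8525953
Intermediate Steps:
u(S, p) = -102 + S + p
a = 8491505 (a = (-3329 + (-102 + 103 - 27))*(446 - 2977) = (-3329 - 26)*(-2531) = -3355*(-2531) = 8491505)
-(a - 1*5293) - 1*39741 = -(8491505 - 1*5293) - 1*39741 = -(8491505 - 5293) - 39741 = -1*8486212 - 39741 = -8486212 - 39741 = -8525953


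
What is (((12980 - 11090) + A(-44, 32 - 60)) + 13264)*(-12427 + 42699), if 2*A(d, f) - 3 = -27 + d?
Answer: 457712640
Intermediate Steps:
A(d, f) = -12 + d/2 (A(d, f) = 3/2 + (-27 + d)/2 = 3/2 + (-27/2 + d/2) = -12 + d/2)
(((12980 - 11090) + A(-44, 32 - 60)) + 13264)*(-12427 + 42699) = (((12980 - 11090) + (-12 + (1/2)*(-44))) + 13264)*(-12427 + 42699) = ((1890 + (-12 - 22)) + 13264)*30272 = ((1890 - 34) + 13264)*30272 = (1856 + 13264)*30272 = 15120*30272 = 457712640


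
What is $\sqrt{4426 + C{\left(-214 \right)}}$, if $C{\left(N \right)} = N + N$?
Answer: $\sqrt{3998} \approx 63.23$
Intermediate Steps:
$C{\left(N \right)} = 2 N$
$\sqrt{4426 + C{\left(-214 \right)}} = \sqrt{4426 + 2 \left(-214\right)} = \sqrt{4426 - 428} = \sqrt{3998}$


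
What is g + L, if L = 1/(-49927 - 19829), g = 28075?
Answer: 1958399699/69756 ≈ 28075.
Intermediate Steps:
L = -1/69756 (L = 1/(-69756) = -1/69756 ≈ -1.4336e-5)
g + L = 28075 - 1/69756 = 1958399699/69756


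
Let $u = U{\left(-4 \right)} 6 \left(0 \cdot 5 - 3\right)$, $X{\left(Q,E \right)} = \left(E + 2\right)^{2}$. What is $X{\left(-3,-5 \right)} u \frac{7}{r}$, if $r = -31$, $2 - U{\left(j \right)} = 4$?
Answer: $- \frac{2268}{31} \approx -73.161$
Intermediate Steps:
$U{\left(j \right)} = -2$ ($U{\left(j \right)} = 2 - 4 = -2$)
$X{\left(Q,E \right)} = \left(2 + E\right)^{2}$
$u = 36$ ($u = \left(-2\right) 6 \left(0 \cdot 5 - 3\right) = - 12 \left(0 - 3\right) = \left(-12\right) \left(-3\right) = 36$)
$X{\left(-3,-5 \right)} u \frac{7}{r} = \left(2 - 5\right)^{2} \cdot 36 \frac{7}{-31} = \left(-3\right)^{2} \cdot 36 \cdot 7 \left(- \frac{1}{31}\right) = 9 \cdot 36 \left(- \frac{7}{31}\right) = 324 \left(- \frac{7}{31}\right) = - \frac{2268}{31}$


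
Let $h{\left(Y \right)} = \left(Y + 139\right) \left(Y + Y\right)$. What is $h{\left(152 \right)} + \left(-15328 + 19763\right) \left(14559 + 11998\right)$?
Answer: $117868759$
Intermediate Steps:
$h{\left(Y \right)} = 2 Y \left(139 + Y\right)$ ($h{\left(Y \right)} = \left(139 + Y\right) 2 Y = 2 Y \left(139 + Y\right)$)
$h{\left(152 \right)} + \left(-15328 + 19763\right) \left(14559 + 11998\right) = 2 \cdot 152 \left(139 + 152\right) + \left(-15328 + 19763\right) \left(14559 + 11998\right) = 2 \cdot 152 \cdot 291 + 4435 \cdot 26557 = 88464 + 117780295 = 117868759$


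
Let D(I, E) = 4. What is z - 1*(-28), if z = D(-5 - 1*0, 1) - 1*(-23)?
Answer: 55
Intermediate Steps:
z = 27 (z = 4 - 1*(-23) = 4 + 23 = 27)
z - 1*(-28) = 27 - 1*(-28) = 27 + 28 = 55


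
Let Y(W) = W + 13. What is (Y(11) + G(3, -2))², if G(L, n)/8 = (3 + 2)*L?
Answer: 20736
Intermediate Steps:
G(L, n) = 40*L (G(L, n) = 8*((3 + 2)*L) = 8*(5*L) = 40*L)
Y(W) = 13 + W
(Y(11) + G(3, -2))² = ((13 + 11) + 40*3)² = (24 + 120)² = 144² = 20736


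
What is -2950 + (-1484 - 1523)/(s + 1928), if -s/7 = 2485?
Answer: -45624643/15467 ≈ -2949.8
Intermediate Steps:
s = -17395 (s = -7*2485 = -17395)
-2950 + (-1484 - 1523)/(s + 1928) = -2950 + (-1484 - 1523)/(-17395 + 1928) = -2950 - 3007/(-15467) = -2950 - 3007*(-1/15467) = -2950 + 3007/15467 = -45624643/15467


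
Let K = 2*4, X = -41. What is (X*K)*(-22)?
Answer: 7216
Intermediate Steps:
K = 8
(X*K)*(-22) = -41*8*(-22) = -328*(-22) = 7216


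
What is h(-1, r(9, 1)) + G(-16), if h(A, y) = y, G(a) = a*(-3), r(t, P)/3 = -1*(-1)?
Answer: 51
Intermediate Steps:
r(t, P) = 3 (r(t, P) = 3*(-1*(-1)) = 3*1 = 3)
G(a) = -3*a
h(-1, r(9, 1)) + G(-16) = 3 - 3*(-16) = 3 + 48 = 51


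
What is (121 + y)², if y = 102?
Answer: 49729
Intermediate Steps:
(121 + y)² = (121 + 102)² = 223² = 49729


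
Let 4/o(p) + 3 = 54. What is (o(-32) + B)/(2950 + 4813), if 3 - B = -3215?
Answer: 23446/56559 ≈ 0.41454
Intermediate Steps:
B = 3218 (B = 3 - 1*(-3215) = 3 + 3215 = 3218)
o(p) = 4/51 (o(p) = 4/(-3 + 54) = 4/51)
(o(-32) + B)/(2950 + 4813) = (4/51 + 3218)/(2950 + 4813) = (164122/51)/7763 = (164122/51)*(1/7763) = 23446/56559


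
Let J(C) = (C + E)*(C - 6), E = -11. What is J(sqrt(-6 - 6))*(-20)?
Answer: -1080 + 680*I*sqrt(3) ≈ -1080.0 + 1177.8*I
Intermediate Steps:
J(C) = (-11 + C)*(-6 + C) (J(C) = (C - 11)*(C - 6) = (-11 + C)*(-6 + C))
J(sqrt(-6 - 6))*(-20) = (66 + (sqrt(-6 - 6))**2 - 17*sqrt(-6 - 6))*(-20) = (66 + (sqrt(-12))**2 - 34*I*sqrt(3))*(-20) = (66 + (2*I*sqrt(3))**2 - 34*I*sqrt(3))*(-20) = (66 - 12 - 34*I*sqrt(3))*(-20) = (54 - 34*I*sqrt(3))*(-20) = -1080 + 680*I*sqrt(3)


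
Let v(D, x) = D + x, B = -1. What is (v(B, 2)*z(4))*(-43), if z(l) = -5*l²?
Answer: 3440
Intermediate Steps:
(v(B, 2)*z(4))*(-43) = ((-1 + 2)*(-5*4²))*(-43) = (1*(-5*16))*(-43) = (1*(-80))*(-43) = -80*(-43) = 3440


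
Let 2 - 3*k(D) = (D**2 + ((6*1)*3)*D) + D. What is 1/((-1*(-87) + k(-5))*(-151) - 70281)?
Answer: -1/87042 ≈ -1.1489e-5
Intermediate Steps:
k(D) = 2/3 - 19*D/3 - D**2/3 (k(D) = 2/3 - ((D**2 + ((6*1)*3)*D) + D)/3 = 2/3 - ((D**2 + (6*3)*D) + D)/3 = 2/3 - ((D**2 + 18*D) + D)/3 = 2/3 - (D**2 + 19*D)/3 = 2/3 + (-19*D/3 - D**2/3) = 2/3 - 19*D/3 - D**2/3)
1/((-1*(-87) + k(-5))*(-151) - 70281) = 1/((-1*(-87) + (2/3 - 19/3*(-5) - 1/3*(-5)**2))*(-151) - 70281) = 1/((87 + (2/3 + 95/3 - 1/3*25))*(-151) - 70281) = 1/((87 + (2/3 + 95/3 - 25/3))*(-151) - 70281) = 1/((87 + 24)*(-151) - 70281) = 1/(111*(-151) - 70281) = 1/(-16761 - 70281) = 1/(-87042) = -1/87042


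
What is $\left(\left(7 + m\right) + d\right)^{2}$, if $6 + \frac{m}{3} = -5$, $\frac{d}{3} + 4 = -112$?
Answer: $139876$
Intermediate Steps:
$d = -348$ ($d = -12 + 3 \left(-112\right) = -12 - 336 = -348$)
$m = -33$ ($m = -18 + 3 \left(-5\right) = -18 - 15 = -33$)
$\left(\left(7 + m\right) + d\right)^{2} = \left(\left(7 - 33\right) - 348\right)^{2} = \left(-26 - 348\right)^{2} = \left(-374\right)^{2} = 139876$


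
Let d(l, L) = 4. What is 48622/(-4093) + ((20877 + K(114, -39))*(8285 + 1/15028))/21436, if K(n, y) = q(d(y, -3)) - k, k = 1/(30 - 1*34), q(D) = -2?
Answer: 1847393383358923/229307803712 ≈ 8056.4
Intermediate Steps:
k = -1/4 (k = 1/(30 - 34) = 1/(-4) = -1/4 ≈ -0.25000)
K(n, y) = -7/4 (K(n, y) = -2 - 1*(-1/4) = -2 + 1/4 = -7/4)
48622/(-4093) + ((20877 + K(114, -39))*(8285 + 1/15028))/21436 = 48622/(-4093) + ((20877 - 7/4)*(8285 + 1/15028))/21436 = 48622*(-1/4093) + (83501*(8285 + 1/15028)/4)*(1/21436) = -48622/4093 + ((83501/4)*(124506981/15028))*(1/21436) = -48622/4093 + (10396457420481/60112)*(1/21436) = -48622/4093 + 452019887847/56024384 = 1847393383358923/229307803712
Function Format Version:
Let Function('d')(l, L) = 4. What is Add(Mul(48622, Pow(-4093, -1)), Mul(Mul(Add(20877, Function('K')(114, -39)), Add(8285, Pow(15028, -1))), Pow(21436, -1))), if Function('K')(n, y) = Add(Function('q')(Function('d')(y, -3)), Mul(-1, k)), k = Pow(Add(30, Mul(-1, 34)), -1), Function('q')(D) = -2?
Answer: Rational(1847393383358923, 229307803712) ≈ 8056.4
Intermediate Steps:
k = Rational(-1, 4) (k = Pow(Add(30, -34), -1) = Pow(-4, -1) = Rational(-1, 4) ≈ -0.25000)
Function('K')(n, y) = Rational(-7, 4) (Function('K')(n, y) = Add(-2, Mul(-1, Rational(-1, 4))) = Add(-2, Rational(1, 4)) = Rational(-7, 4))
Add(Mul(48622, Pow(-4093, -1)), Mul(Mul(Add(20877, Function('K')(114, -39)), Add(8285, Pow(15028, -1))), Pow(21436, -1))) = Add(Mul(48622, Pow(-4093, -1)), Mul(Mul(Add(20877, Rational(-7, 4)), Add(8285, Pow(15028, -1))), Pow(21436, -1))) = Add(Mul(48622, Rational(-1, 4093)), Mul(Mul(Rational(83501, 4), Add(8285, Rational(1, 15028))), Rational(1, 21436))) = Add(Rational(-48622, 4093), Mul(Mul(Rational(83501, 4), Rational(124506981, 15028)), Rational(1, 21436))) = Add(Rational(-48622, 4093), Mul(Rational(10396457420481, 60112), Rational(1, 21436))) = Add(Rational(-48622, 4093), Rational(452019887847, 56024384)) = Rational(1847393383358923, 229307803712)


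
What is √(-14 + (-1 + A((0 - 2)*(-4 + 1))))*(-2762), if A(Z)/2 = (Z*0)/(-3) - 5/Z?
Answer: -13810*I*√6/3 ≈ -11276.0*I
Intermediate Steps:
A(Z) = -10/Z (A(Z) = 2*((Z*0)/(-3) - 5/Z) = 2*(0*(-⅓) - 5/Z) = 2*(0 - 5/Z) = 2*(-5/Z) = -10/Z)
√(-14 + (-1 + A((0 - 2)*(-4 + 1))))*(-2762) = √(-14 + (-1 - 10*1/((0 - 2)*(-4 + 1))))*(-2762) = √(-14 + (-1 - 10/((-2*(-3)))))*(-2762) = √(-14 + (-1 - 10/6))*(-2762) = √(-14 + (-1 - 10*⅙))*(-2762) = √(-14 + (-1 - 5/3))*(-2762) = √(-14 - 8/3)*(-2762) = √(-50/3)*(-2762) = (5*I*√6/3)*(-2762) = -13810*I*√6/3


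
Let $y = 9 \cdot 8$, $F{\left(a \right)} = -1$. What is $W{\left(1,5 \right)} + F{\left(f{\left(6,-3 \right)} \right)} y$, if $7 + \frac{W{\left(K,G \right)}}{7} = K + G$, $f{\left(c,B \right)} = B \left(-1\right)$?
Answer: $-79$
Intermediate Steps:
$f{\left(c,B \right)} = - B$
$W{\left(K,G \right)} = -49 + 7 G + 7 K$ ($W{\left(K,G \right)} = -49 + 7 \left(K + G\right) = -49 + 7 \left(G + K\right) = -49 + \left(7 G + 7 K\right) = -49 + 7 G + 7 K$)
$y = 72$
$W{\left(1,5 \right)} + F{\left(f{\left(6,-3 \right)} \right)} y = \left(-49 + 7 \cdot 5 + 7 \cdot 1\right) - 72 = \left(-49 + 35 + 7\right) - 72 = -7 - 72 = -79$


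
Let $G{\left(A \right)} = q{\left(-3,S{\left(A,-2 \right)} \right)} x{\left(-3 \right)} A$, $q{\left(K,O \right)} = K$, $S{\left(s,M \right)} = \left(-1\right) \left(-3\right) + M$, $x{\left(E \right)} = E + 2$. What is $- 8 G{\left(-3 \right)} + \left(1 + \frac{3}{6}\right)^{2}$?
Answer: $\frac{297}{4} \approx 74.25$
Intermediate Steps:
$x{\left(E \right)} = 2 + E$
$S{\left(s,M \right)} = 3 + M$
$G{\left(A \right)} = 3 A$ ($G{\left(A \right)} = - 3 \left(2 - 3\right) A = \left(-3\right) \left(-1\right) A = 3 A$)
$- 8 G{\left(-3 \right)} + \left(1 + \frac{3}{6}\right)^{2} = - 8 \cdot 3 \left(-3\right) + \left(1 + \frac{3}{6}\right)^{2} = \left(-8\right) \left(-9\right) + \left(1 + 3 \cdot \frac{1}{6}\right)^{2} = 72 + \left(1 + \frac{1}{2}\right)^{2} = 72 + \left(\frac{3}{2}\right)^{2} = 72 + \frac{9}{4} = \frac{297}{4}$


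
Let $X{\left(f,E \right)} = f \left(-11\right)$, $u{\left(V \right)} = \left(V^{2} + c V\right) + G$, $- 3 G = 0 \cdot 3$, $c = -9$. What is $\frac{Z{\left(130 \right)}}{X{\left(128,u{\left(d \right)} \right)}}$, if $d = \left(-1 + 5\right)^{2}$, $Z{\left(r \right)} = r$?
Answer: $- \frac{65}{704} \approx -0.09233$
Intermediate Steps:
$d = 16$ ($d = 4^{2} = 16$)
$G = 0$ ($G = - \frac{0 \cdot 3}{3} = \left(- \frac{1}{3}\right) 0 = 0$)
$u{\left(V \right)} = V^{2} - 9 V$ ($u{\left(V \right)} = \left(V^{2} - 9 V\right) + 0 = V^{2} - 9 V$)
$X{\left(f,E \right)} = - 11 f$
$\frac{Z{\left(130 \right)}}{X{\left(128,u{\left(d \right)} \right)}} = \frac{130}{\left(-11\right) 128} = \frac{130}{-1408} = 130 \left(- \frac{1}{1408}\right) = - \frac{65}{704}$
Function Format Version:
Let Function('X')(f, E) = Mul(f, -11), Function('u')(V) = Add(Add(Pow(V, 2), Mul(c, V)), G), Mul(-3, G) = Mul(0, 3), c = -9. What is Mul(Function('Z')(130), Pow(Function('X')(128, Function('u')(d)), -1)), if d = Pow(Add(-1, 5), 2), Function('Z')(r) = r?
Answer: Rational(-65, 704) ≈ -0.092330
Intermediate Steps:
d = 16 (d = Pow(4, 2) = 16)
G = 0 (G = Mul(Rational(-1, 3), Mul(0, 3)) = Mul(Rational(-1, 3), 0) = 0)
Function('u')(V) = Add(Pow(V, 2), Mul(-9, V)) (Function('u')(V) = Add(Add(Pow(V, 2), Mul(-9, V)), 0) = Add(Pow(V, 2), Mul(-9, V)))
Function('X')(f, E) = Mul(-11, f)
Mul(Function('Z')(130), Pow(Function('X')(128, Function('u')(d)), -1)) = Mul(130, Pow(Mul(-11, 128), -1)) = Mul(130, Pow(-1408, -1)) = Mul(130, Rational(-1, 1408)) = Rational(-65, 704)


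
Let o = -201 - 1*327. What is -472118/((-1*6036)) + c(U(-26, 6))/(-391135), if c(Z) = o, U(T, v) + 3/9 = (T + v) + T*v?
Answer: 92332530469/1180445430 ≈ 78.218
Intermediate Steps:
U(T, v) = -⅓ + T + v + T*v (U(T, v) = -⅓ + ((T + v) + T*v) = -⅓ + (T + v + T*v) = -⅓ + T + v + T*v)
o = -528 (o = -201 - 327 = -528)
c(Z) = -528
-472118/((-1*6036)) + c(U(-26, 6))/(-391135) = -472118/((-1*6036)) - 528/(-391135) = -472118/(-6036) - 528*(-1/391135) = -472118*(-1/6036) + 528/391135 = 236059/3018 + 528/391135 = 92332530469/1180445430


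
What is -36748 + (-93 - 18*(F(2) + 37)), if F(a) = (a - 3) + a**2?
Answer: -37561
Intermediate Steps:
F(a) = -3 + a + a**2 (F(a) = (-3 + a) + a**2 = -3 + a + a**2)
-36748 + (-93 - 18*(F(2) + 37)) = -36748 + (-93 - 18*((-3 + 2 + 2**2) + 37)) = -36748 + (-93 - 18*((-3 + 2 + 4) + 37)) = -36748 + (-93 - 18*(3 + 37)) = -36748 + (-93 - 18*40) = -36748 + (-93 - 720) = -36748 - 813 = -37561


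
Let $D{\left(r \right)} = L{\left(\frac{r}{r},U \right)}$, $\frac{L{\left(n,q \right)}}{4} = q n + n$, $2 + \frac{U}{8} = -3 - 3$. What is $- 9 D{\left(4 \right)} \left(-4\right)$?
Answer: $-9072$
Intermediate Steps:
$U = -64$ ($U = -16 + 8 \left(-3 - 3\right) = -16 + 8 \left(-6\right) = -16 - 48 = -64$)
$L{\left(n,q \right)} = 4 n + 4 n q$ ($L{\left(n,q \right)} = 4 \left(q n + n\right) = 4 \left(n q + n\right) = 4 \left(n + n q\right) = 4 n + 4 n q$)
$D{\left(r \right)} = -252$ ($D{\left(r \right)} = 4 \frac{r}{r} \left(1 - 64\right) = 4 \cdot 1 \left(-63\right) = -252$)
$- 9 D{\left(4 \right)} \left(-4\right) = \left(-9\right) \left(-252\right) \left(-4\right) = 2268 \left(-4\right) = -9072$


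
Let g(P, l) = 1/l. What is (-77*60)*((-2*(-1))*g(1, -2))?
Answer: 4620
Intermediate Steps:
(-77*60)*((-2*(-1))*g(1, -2)) = (-77*60)*(-2*(-1)/(-2)) = -9240*(-1)/2 = -4620*(-1) = 4620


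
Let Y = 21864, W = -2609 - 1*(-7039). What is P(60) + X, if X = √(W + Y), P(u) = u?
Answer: 60 + √26294 ≈ 222.15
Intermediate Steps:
W = 4430 (W = -2609 + 7039 = 4430)
X = √26294 (X = √(4430 + 21864) = √26294 ≈ 162.15)
P(60) + X = 60 + √26294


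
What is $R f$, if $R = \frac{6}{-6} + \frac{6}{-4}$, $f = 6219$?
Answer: $- \frac{31095}{2} \approx -15548.0$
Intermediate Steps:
$R = - \frac{5}{2}$ ($R = 6 \left(- \frac{1}{6}\right) + 6 \left(- \frac{1}{4}\right) = -1 - \frac{3}{2} = - \frac{5}{2} \approx -2.5$)
$R f = \left(- \frac{5}{2}\right) 6219 = - \frac{31095}{2}$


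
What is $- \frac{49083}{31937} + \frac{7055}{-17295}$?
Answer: $- \frac{214841204}{110470083} \approx -1.9448$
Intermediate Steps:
$- \frac{49083}{31937} + \frac{7055}{-17295} = \left(-49083\right) \frac{1}{31937} + 7055 \left(- \frac{1}{17295}\right) = - \frac{49083}{31937} - \frac{1411}{3459} = - \frac{214841204}{110470083}$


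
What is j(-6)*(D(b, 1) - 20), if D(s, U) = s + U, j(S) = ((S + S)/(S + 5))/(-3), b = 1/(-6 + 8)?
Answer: 74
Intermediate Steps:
b = ½ (b = 1/2 = ½ ≈ 0.50000)
j(S) = -2*S/(3*(5 + S)) (j(S) = ((2*S)/(5 + S))*(-⅓) = (2*S/(5 + S))*(-⅓) = -2*S/(3*(5 + S)))
D(s, U) = U + s
j(-6)*(D(b, 1) - 20) = (-2*(-6)/(15 + 3*(-6)))*((1 + ½) - 20) = (-2*(-6)/(15 - 18))*(3/2 - 20) = -2*(-6)/(-3)*(-37/2) = -2*(-6)*(-⅓)*(-37/2) = -4*(-37/2) = 74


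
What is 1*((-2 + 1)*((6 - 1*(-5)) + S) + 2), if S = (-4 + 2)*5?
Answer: 1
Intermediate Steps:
S = -10 (S = -2*5 = -10)
1*((-2 + 1)*((6 - 1*(-5)) + S) + 2) = 1*((-2 + 1)*((6 - 1*(-5)) - 10) + 2) = 1*(-((6 + 5) - 10) + 2) = 1*(-(11 - 10) + 2) = 1*(-1*1 + 2) = 1*(-1 + 2) = 1*1 = 1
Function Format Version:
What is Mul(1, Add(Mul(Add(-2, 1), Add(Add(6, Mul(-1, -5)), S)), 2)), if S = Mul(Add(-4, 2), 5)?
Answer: 1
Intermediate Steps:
S = -10 (S = Mul(-2, 5) = -10)
Mul(1, Add(Mul(Add(-2, 1), Add(Add(6, Mul(-1, -5)), S)), 2)) = Mul(1, Add(Mul(Add(-2, 1), Add(Add(6, Mul(-1, -5)), -10)), 2)) = Mul(1, Add(Mul(-1, Add(Add(6, 5), -10)), 2)) = Mul(1, Add(Mul(-1, Add(11, -10)), 2)) = Mul(1, Add(Mul(-1, 1), 2)) = Mul(1, Add(-1, 2)) = Mul(1, 1) = 1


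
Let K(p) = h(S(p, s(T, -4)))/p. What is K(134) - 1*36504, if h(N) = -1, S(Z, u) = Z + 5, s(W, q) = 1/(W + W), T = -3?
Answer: -4891537/134 ≈ -36504.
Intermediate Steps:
s(W, q) = 1/(2*W)
S(Z, u) = 5 + Z
K(p) = -1/p
K(134) - 1*36504 = -1/134 - 1*36504 = -1*1/134 - 36504 = -1/134 - 36504 = -4891537/134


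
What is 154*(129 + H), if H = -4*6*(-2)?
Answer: 27258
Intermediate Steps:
H = 48 (H = -24*(-2) = 48)
154*(129 + H) = 154*(129 + 48) = 154*177 = 27258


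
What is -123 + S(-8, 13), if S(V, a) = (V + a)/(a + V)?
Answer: -122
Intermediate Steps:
S(V, a) = 1 (S(V, a) = (V + a)/(V + a) = 1)
-123 + S(-8, 13) = -123 + 1 = -122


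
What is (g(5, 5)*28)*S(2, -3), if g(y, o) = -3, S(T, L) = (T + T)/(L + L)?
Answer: 56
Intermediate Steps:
S(T, L) = T/L (S(T, L) = (2*T)/((2*L)) = (2*T)*(1/(2*L)) = T/L)
(g(5, 5)*28)*S(2, -3) = (-3*28)*(2/(-3)) = -168*(-1)/3 = -84*(-⅔) = 56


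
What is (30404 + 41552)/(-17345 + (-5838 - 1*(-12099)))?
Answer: -17989/2771 ≈ -6.4919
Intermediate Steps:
(30404 + 41552)/(-17345 + (-5838 - 1*(-12099))) = 71956/(-17345 + (-5838 + 12099)) = 71956/(-17345 + 6261) = 71956/(-11084) = 71956*(-1/11084) = -17989/2771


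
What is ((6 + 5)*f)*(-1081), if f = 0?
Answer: 0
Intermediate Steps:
((6 + 5)*f)*(-1081) = ((6 + 5)*0)*(-1081) = (11*0)*(-1081) = 0*(-1081) = 0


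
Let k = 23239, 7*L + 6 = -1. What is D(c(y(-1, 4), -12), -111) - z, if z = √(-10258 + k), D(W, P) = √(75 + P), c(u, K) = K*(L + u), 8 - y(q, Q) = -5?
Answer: -√12981 + 6*I ≈ -113.93 + 6.0*I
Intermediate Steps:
L = -1 (L = -6/7 + (⅐)*(-1) = -6/7 - ⅐ = -1)
y(q, Q) = 13 (y(q, Q) = 8 - 1*(-5) = 8 + 5 = 13)
c(u, K) = K*(-1 + u)
z = √12981 (z = √(-10258 + 23239) = √12981 ≈ 113.93)
D(c(y(-1, 4), -12), -111) - z = √(75 - 111) - √12981 = √(-36) - √12981 = 6*I - √12981 = -√12981 + 6*I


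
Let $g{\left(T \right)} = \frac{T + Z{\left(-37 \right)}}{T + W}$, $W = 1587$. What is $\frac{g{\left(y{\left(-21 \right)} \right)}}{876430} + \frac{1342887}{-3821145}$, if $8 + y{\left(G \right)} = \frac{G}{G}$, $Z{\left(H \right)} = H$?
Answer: $- \frac{30992926075303}{88189440958550} \approx -0.35144$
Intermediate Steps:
$y{\left(G \right)} = -7$ ($y{\left(G \right)} = -8 + \frac{G}{G} = -8 + 1 = -7$)
$g{\left(T \right)} = \frac{-37 + T}{1587 + T}$ ($g{\left(T \right)} = \frac{T - 37}{T + 1587} = \frac{-37 + T}{1587 + T}$)
$\frac{g{\left(y{\left(-21 \right)} \right)}}{876430} + \frac{1342887}{-3821145} = \frac{\frac{1}{1587 - 7} \left(-37 - 7\right)}{876430} + \frac{1342887}{-3821145} = \frac{1}{1580} \left(-44\right) \frac{1}{876430} + 1342887 \left(- \frac{1}{3821145}\right) = \frac{1}{1580} \left(-44\right) \frac{1}{876430} - \frac{447629}{1273715} = \left(- \frac{11}{395}\right) \frac{1}{876430} - \frac{447629}{1273715} = - \frac{11}{346189850} - \frac{447629}{1273715} = - \frac{30992926075303}{88189440958550}$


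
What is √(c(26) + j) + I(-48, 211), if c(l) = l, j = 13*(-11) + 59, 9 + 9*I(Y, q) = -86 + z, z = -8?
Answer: -103/9 + I*√58 ≈ -11.444 + 7.6158*I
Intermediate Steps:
I(Y, q) = -103/9 (I(Y, q) = -1 + (-86 - 8)/9 = -1 + (⅑)*(-94) = -1 - 94/9 = -103/9)
j = -84 (j = -143 + 59 = -84)
√(c(26) + j) + I(-48, 211) = √(26 - 84) - 103/9 = √(-58) - 103/9 = I*√58 - 103/9 = -103/9 + I*√58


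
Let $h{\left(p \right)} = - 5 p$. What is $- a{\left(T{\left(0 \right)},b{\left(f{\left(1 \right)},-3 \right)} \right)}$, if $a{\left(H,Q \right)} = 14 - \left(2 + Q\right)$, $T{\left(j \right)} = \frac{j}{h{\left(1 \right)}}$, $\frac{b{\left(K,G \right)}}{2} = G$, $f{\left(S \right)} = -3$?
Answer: $-18$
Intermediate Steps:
$b{\left(K,G \right)} = 2 G$
$T{\left(j \right)} = - \frac{j}{5}$ ($T{\left(j \right)} = \frac{j}{\left(-5\right) 1} = \frac{j}{-5} = j \left(- \frac{1}{5}\right) = - \frac{j}{5}$)
$a{\left(H,Q \right)} = 12 - Q$ ($a{\left(H,Q \right)} = 14 - \left(2 + Q\right) = 12 - Q$)
$- a{\left(T{\left(0 \right)},b{\left(f{\left(1 \right)},-3 \right)} \right)} = - (12 - 2 \left(-3\right)) = - (12 - -6) = - (12 + 6) = \left(-1\right) 18 = -18$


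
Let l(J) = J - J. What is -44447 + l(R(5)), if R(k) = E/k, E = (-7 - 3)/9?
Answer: -44447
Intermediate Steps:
E = -10/9 (E = -10*⅑ = -10/9 ≈ -1.1111)
R(k) = -10/(9*k)
l(J) = 0
-44447 + l(R(5)) = -44447 + 0 = -44447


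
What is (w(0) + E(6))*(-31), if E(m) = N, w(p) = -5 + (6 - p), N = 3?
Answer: -124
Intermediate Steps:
w(p) = 1 - p
E(m) = 3
(w(0) + E(6))*(-31) = ((1 - 1*0) + 3)*(-31) = ((1 + 0) + 3)*(-31) = (1 + 3)*(-31) = 4*(-31) = -124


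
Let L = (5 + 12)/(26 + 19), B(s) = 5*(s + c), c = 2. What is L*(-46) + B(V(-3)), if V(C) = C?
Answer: -1007/45 ≈ -22.378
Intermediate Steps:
B(s) = 10 + 5*s (B(s) = 5*(s + 2) = 5*(2 + s) = 10 + 5*s)
L = 17/45 ≈ 0.37778
L*(-46) + B(V(-3)) = (17/45)*(-46) + (10 + 5*(-3)) = -782/45 + (10 - 15) = -782/45 - 5 = -1007/45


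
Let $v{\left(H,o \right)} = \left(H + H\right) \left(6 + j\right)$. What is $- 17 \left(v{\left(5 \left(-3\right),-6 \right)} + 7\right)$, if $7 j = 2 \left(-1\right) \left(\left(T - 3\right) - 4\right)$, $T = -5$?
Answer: $\frac{32827}{7} \approx 4689.6$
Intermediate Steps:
$j = \frac{24}{7}$ ($j = \frac{2 \left(-1\right) \left(\left(-5 - 3\right) - 4\right)}{7} = \frac{\left(-2\right) \left(-8 - 4\right)}{7} = \frac{\left(-2\right) \left(-12\right)}{7} = \frac{1}{7} \cdot 24 = \frac{24}{7} \approx 3.4286$)
$v{\left(H,o \right)} = \frac{132 H}{7}$ ($v{\left(H,o \right)} = \left(H + H\right) \left(6 + \frac{24}{7}\right) = 2 H \frac{66}{7} = \frac{132 H}{7}$)
$- 17 \left(v{\left(5 \left(-3\right),-6 \right)} + 7\right) = - 17 \left(\frac{132 \cdot 5 \left(-3\right)}{7} + 7\right) = - 17 \left(\frac{132}{7} \left(-15\right) + 7\right) = - 17 \left(- \frac{1980}{7} + 7\right) = \left(-17\right) \left(- \frac{1931}{7}\right) = \frac{32827}{7}$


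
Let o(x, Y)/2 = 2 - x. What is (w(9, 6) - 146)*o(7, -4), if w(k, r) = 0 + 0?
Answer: 1460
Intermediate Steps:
o(x, Y) = 4 - 2*x (o(x, Y) = 2*(2 - x) = 4 - 2*x)
w(k, r) = 0
(w(9, 6) - 146)*o(7, -4) = (0 - 146)*(4 - 2*7) = -146*(4 - 14) = -146*(-10) = 1460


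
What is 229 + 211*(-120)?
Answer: -25091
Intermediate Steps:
229 + 211*(-120) = 229 - 25320 = -25091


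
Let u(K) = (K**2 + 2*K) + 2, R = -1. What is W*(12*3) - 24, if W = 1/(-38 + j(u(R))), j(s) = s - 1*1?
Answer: -474/19 ≈ -24.947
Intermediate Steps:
u(K) = 2 + K**2 + 2*K
j(s) = -1 + s (j(s) = s - 1 = -1 + s)
W = -1/38 (W = 1/(-38 + (-1 + (2 + (-1)**2 + 2*(-1)))) = 1/(-38 + (-1 + (2 + 1 - 2))) = 1/(-38 + (-1 + 1)) = 1/(-38 + 0) = 1/(-38) = -1/38 ≈ -0.026316)
W*(12*3) - 24 = -6*3/19 - 24 = -1/38*36 - 24 = -18/19 - 24 = -474/19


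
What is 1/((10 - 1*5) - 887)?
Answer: -1/882 ≈ -0.0011338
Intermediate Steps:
1/((10 - 1*5) - 887) = 1/((10 - 5) - 887) = 1/(5 - 887) = 1/(-882) = -1/882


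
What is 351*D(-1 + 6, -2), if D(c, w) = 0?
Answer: 0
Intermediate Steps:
351*D(-1 + 6, -2) = 351*0 = 0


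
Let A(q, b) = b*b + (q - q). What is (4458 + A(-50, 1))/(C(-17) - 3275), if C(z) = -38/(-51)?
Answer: -227409/166987 ≈ -1.3618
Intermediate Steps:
C(z) = 38/51 (C(z) = -38*(-1/51) = 38/51)
A(q, b) = b**2 (A(q, b) = b**2 + 0 = b**2)
(4458 + A(-50, 1))/(C(-17) - 3275) = (4458 + 1**2)/(38/51 - 3275) = (4458 + 1)/(-166987/51) = 4459*(-51/166987) = -227409/166987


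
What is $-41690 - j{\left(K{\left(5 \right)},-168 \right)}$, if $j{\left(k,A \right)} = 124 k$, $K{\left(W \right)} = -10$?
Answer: $-40450$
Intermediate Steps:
$-41690 - j{\left(K{\left(5 \right)},-168 \right)} = -41690 - 124 \left(-10\right) = -41690 - -1240 = -41690 + 1240 = -40450$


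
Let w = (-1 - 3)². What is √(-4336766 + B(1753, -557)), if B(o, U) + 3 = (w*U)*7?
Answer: I*√4399153 ≈ 2097.4*I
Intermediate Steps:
w = 16 (w = (-4)² = 16)
B(o, U) = -3 + 112*U (B(o, U) = -3 + (16*U)*7 = -3 + 112*U)
√(-4336766 + B(1753, -557)) = √(-4336766 + (-3 + 112*(-557))) = √(-4336766 + (-3 - 62384)) = √(-4336766 - 62387) = √(-4399153) = I*√4399153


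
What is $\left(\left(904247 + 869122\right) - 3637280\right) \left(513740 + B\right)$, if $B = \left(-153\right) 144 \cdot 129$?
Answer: $4339908005468$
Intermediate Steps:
$B = -2842128$ ($B = \left(-22032\right) 129 = -2842128$)
$\left(\left(904247 + 869122\right) - 3637280\right) \left(513740 + B\right) = \left(\left(904247 + 869122\right) - 3637280\right) \left(513740 - 2842128\right) = \left(1773369 - 3637280\right) \left(-2328388\right) = \left(-1863911\right) \left(-2328388\right) = 4339908005468$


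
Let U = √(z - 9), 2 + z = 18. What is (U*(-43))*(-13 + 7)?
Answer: 258*√7 ≈ 682.60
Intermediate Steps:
z = 16 (z = -2 + 18 = 16)
U = √7 (U = √(16 - 9) = √7 ≈ 2.6458)
(U*(-43))*(-13 + 7) = (√7*(-43))*(-13 + 7) = -43*√7*(-6) = 258*√7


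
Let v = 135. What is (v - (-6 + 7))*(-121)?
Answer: -16214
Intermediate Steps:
(v - (-6 + 7))*(-121) = (135 - (-6 + 7))*(-121) = (135 - 1*1)*(-121) = (135 - 1)*(-121) = 134*(-121) = -16214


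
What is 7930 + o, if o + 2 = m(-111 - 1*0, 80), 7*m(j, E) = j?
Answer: 55385/7 ≈ 7912.1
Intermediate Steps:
m(j, E) = j/7
o = -125/7 (o = -2 + (-111 - 1*0)/7 = -2 + (-111 + 0)/7 = -2 + (⅐)*(-111) = -2 - 111/7 = -125/7 ≈ -17.857)
7930 + o = 7930 - 125/7 = 55385/7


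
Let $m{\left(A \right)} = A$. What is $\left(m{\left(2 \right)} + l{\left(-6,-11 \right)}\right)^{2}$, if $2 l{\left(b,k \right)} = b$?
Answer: $1$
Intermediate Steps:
$l{\left(b,k \right)} = \frac{b}{2}$
$\left(m{\left(2 \right)} + l{\left(-6,-11 \right)}\right)^{2} = \left(2 + \frac{1}{2} \left(-6\right)\right)^{2} = \left(2 - 3\right)^{2} = \left(-1\right)^{2} = 1$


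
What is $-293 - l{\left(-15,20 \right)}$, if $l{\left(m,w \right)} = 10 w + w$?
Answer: $-513$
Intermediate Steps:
$l{\left(m,w \right)} = 11 w$
$-293 - l{\left(-15,20 \right)} = -293 - 11 \cdot 20 = -293 - 220 = -513$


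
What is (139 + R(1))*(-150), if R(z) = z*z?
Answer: -21000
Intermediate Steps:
R(z) = z²
(139 + R(1))*(-150) = (139 + 1²)*(-150) = (139 + 1)*(-150) = 140*(-150) = -21000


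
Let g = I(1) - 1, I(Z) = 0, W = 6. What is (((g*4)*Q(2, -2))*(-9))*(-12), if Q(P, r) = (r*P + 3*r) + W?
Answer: 1728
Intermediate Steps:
g = -1 (g = 0 - 1 = -1)
Q(P, r) = 6 + 3*r + P*r (Q(P, r) = (r*P + 3*r) + 6 = (P*r + 3*r) + 6 = (3*r + P*r) + 6 = 6 + 3*r + P*r)
(((g*4)*Q(2, -2))*(-9))*(-12) = (((-1*4)*(6 + 3*(-2) + 2*(-2)))*(-9))*(-12) = (-4*(6 - 6 - 4)*(-9))*(-12) = (-4*(-4)*(-9))*(-12) = (16*(-9))*(-12) = -144*(-12) = 1728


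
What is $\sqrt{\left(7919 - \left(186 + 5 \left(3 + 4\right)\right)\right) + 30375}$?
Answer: $7 \sqrt{777} \approx 195.12$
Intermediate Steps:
$\sqrt{\left(7919 - \left(186 + 5 \left(3 + 4\right)\right)\right) + 30375} = \sqrt{\left(7919 - 221\right) + 30375} = \sqrt{7698 + 30375} = \sqrt{38073} = 7 \sqrt{777}$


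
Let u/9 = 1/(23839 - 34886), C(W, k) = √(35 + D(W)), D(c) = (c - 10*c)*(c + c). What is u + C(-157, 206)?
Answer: -9/11047 + I*√443647 ≈ -0.0008147 + 666.07*I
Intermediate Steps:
D(c) = -18*c² (D(c) = (-9*c)*(2*c) = -18*c²)
C(W, k) = √(35 - 18*W²)
u = -9/11047 (u = 9/(23839 - 34886) = 9/(-11047) = 9*(-1/11047) = -9/11047 ≈ -0.00081470)
u + C(-157, 206) = -9/11047 + √(35 - 18*(-157)²) = -9/11047 + √(35 - 18*24649) = -9/11047 + √(35 - 443682) = -9/11047 + √(-443647) = -9/11047 + I*√443647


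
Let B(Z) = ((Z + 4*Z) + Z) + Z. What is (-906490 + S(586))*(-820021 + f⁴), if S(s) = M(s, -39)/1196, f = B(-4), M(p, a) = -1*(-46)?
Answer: 4840194084735/26 ≈ 1.8616e+11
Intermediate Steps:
M(p, a) = 46
B(Z) = 7*Z (B(Z) = (5*Z + Z) + Z = 6*Z + Z = 7*Z)
f = -28 (f = 7*(-4) = -28)
S(s) = 1/26 (S(s) = 46/1196 = 46*(1/1196) = 1/26)
(-906490 + S(586))*(-820021 + f⁴) = (-906490 + 1/26)*(-820021 + (-28)⁴) = -23568739*(-820021 + 614656)/26 = -23568739/26*(-205365) = 4840194084735/26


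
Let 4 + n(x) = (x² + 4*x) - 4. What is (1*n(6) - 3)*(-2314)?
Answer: -113386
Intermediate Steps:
n(x) = -8 + x² + 4*x (n(x) = -4 + ((x² + 4*x) - 4) = -4 + (-4 + x² + 4*x) = -8 + x² + 4*x)
(1*n(6) - 3)*(-2314) = (1*(-8 + 6² + 4*6) - 3)*(-2314) = (1*(-8 + 36 + 24) - 3)*(-2314) = (1*52 - 3)*(-2314) = (52 - 3)*(-2314) = 49*(-2314) = -113386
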